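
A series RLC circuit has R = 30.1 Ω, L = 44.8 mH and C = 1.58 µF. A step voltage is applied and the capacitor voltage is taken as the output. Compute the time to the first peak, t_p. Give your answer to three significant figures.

For a series RLC circuit (capacitor voltage as output), ω_n = 1/√(LC) = 1/√(44.8 mH · 1.58 µF) = 3760 rad/s.
ζ = (R/2)·√(C/L) = (30.1/2)·√(1.58 µF/44.8 mH) = 0.0894.
The damped frequency ω_d = ω_n√(1−ζ²) = 3740 rad/s. t_p = π/ω_d = 0.000839 s.

t_p ≈ 0.000839 s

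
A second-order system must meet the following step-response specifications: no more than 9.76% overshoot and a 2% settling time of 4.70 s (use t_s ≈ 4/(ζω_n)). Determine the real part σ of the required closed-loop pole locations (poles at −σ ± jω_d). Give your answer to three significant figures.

σ ≈ 0.851

The settling-time spec alone fixes σ = ζω_n = 4/t_s = 4/4.70 = 0.851.
(Overshoot then fixes ζ = 0.595 and hence ω_d = σ·√(1−ζ²)/ζ = 1.15 rad/s.)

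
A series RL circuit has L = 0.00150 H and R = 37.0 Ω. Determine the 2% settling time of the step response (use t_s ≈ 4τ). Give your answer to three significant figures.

τ = L/R = 0.00150/37.0 = 0.0000405 s.
t_s ≈ 4τ = 0.000162 s.

t_s ≈ 0.000162 s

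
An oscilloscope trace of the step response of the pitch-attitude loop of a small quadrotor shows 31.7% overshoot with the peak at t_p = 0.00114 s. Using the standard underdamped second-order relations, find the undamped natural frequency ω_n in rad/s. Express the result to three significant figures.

ω_n ≈ 2930 rad/s

The overshoot fixes ζ = −ln(OS)/√(π²+ln²(OS)) = 0.343.
t_p = π/ω_d ⇒ ω_d = 2760 rad/s; then ω_n = ω_d/√(1−ζ²) = 2930 rad/s.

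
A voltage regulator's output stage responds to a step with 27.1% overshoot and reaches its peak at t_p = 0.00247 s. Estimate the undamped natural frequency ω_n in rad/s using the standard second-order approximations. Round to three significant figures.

ω_n ≈ 1380 rad/s

From the overshoot, ζ = −ln(OS)/√(π²+ln²(OS)) = 0.384.
From t_p = π/ω_d, ω_d = π/0.00247 = 1270 rad/s, so ω_n = ω_d/√(1−ζ²) = 1380 rad/s.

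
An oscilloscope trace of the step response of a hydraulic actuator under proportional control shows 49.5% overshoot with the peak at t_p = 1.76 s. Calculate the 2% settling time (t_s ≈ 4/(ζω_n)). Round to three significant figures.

t_s ≈ 10.0 s

From the overshoot, ζ = −ln(OS)/√(π²+ln²(OS)) = 0.218.
t_p = π/ω_d ⇒ ω_d = 1.78 rad/s; then ω_n = ω_d/√(1−ζ²) = 1.83 rad/s.
t_s ≈ 4/(ζω_n) = 4/(0.218·1.83) = 10.0 s.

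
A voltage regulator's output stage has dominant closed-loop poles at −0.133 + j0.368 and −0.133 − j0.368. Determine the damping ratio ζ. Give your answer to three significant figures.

With σ = 0.133, ω_d = 0.368: ω_n = √(σ²+ω_d²) = 0.391 rad/s, ζ = σ/ω_n = 0.340.

ζ ≈ 0.340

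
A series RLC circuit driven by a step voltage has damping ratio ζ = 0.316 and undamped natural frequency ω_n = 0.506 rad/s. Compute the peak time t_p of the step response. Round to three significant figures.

The damped frequency is ω_d = ω_n√(1−ζ²) = 0.506·√(1−0.0999) = 0.480 rad/s.
Peak time t_p = π/ω_d = π/0.480 = 6.54 s.

t_p ≈ 6.54 s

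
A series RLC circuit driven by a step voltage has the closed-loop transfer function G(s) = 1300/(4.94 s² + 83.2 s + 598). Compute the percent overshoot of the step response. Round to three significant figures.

%OS ≈ 2.38%

Dividing through by 4.94: denominator becomes s² + 16.84 s + 121.1.
So ω_n = √121.1 = 11.0 rad/s and ζ = 16.84/(2·11.0) = 0.765.
Overshoot: exp(−π·0.765/√(1−0.765²)) = 0.0238, i.e. 2.38%.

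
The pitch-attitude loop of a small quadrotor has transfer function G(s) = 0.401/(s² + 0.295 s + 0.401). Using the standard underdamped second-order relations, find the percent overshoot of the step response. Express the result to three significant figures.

%OS ≈ 47.1%

Comparing the denominator to s² + 2ζω_n s + ω_n²: ω_n = √0.401 = 0.633 rad/s, and 2ζω_n = 0.295 so ζ = 0.295/(2·0.633) = 0.233.
%OS = 100 e^{−πζ/√(1−ζ²)} with ζ = 0.233 gives 47.1%.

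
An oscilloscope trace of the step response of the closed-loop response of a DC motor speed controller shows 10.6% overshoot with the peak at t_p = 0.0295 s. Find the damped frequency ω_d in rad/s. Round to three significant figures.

t_p = π/ω_d, so ω_d = π/0.0295 = 106 rad/s.

ω_d ≈ 106 rad/s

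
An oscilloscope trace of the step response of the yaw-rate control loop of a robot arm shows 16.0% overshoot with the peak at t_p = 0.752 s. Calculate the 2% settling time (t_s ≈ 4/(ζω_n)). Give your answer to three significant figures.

ζ from %OS: ζ = |ln 0.160|/√(π²+ln²0.160) = 0.504.
t_p = π/ω_d ⇒ ω_d = 4.18 rad/s; then ω_n = ω_d/√(1−ζ²) = 4.84 rad/s.
t_s ≈ 4/(ζω_n) = 4/(0.504·4.84) = 1.64 s.

t_s ≈ 1.64 s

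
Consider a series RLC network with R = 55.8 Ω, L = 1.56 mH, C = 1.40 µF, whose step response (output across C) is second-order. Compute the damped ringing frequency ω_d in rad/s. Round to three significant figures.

ω_d ≈ 11700 rad/s

For a series RLC circuit (capacitor voltage as output), ω_n = 1/√(LC) = 1/√(1.56 mH · 1.40 µF) = 21400 rad/s.
ζ = (R/2)·√(C/L) = (55.8/2)·√(1.40 µF/1.56 mH) = 0.836.
ω_d = ω_n√(1−ζ²) = 11700 rad/s.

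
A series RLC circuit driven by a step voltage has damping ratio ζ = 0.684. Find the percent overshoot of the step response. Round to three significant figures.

For an underdamped second-order system, %OS = 100·exp(−πζ/√(1−ζ²)).
πζ/√(1−ζ²) = π·0.684/√(1−0.468) = 2.946, so %OS = 100·e^(−2.946) = 5.26%.

%OS ≈ 5.26%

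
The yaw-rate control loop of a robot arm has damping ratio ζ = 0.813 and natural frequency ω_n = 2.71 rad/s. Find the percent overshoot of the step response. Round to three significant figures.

%OS ≈ 1.24%

For an underdamped second-order system, %OS = 100·exp(−πζ/√(1−ζ²)).
πζ/√(1−ζ²) = π·0.813/√(1−0.661) = 4.387, so %OS = 100·e^(−4.387) = 1.24%.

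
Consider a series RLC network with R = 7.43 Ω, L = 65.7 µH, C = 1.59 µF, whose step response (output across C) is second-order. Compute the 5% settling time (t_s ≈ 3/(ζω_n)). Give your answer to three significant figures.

For a series RLC circuit (capacitor voltage as output), ω_n = 1/√(LC) = 1/√(65.7 µH · 1.59 µF) = 97800 rad/s.
ζ = (R/2)·√(C/L) = (7.43/2)·√(1.59 µF/65.7 µH) = 0.578.
t_s ≈ 3/(ζω_n) = 0.0000531 s.

t_s ≈ 0.0000531 s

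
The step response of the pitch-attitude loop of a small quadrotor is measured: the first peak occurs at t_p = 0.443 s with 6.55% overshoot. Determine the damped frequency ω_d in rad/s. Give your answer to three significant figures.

t_p = π/ω_d, so ω_d = π/0.443 = 7.09 rad/s.

ω_d ≈ 7.09 rad/s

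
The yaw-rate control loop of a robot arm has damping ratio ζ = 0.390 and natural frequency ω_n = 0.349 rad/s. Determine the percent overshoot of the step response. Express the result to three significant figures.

For an underdamped second-order system, %OS = 100·exp(−πζ/√(1−ζ²)).
πζ/√(1−ζ²) = π·0.390/√(1−0.152) = 1.331, so %OS = 100·e^(−1.331) = 26.4%.

%OS ≈ 26.4%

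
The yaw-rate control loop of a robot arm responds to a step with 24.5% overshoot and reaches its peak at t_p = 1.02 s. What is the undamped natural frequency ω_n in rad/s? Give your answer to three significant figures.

ζ from %OS: ζ = |ln 0.245|/√(π²+ln²0.245) = 0.409.
t_p = π/ω_d ⇒ ω_d = 3.08 rad/s; then ω_n = ω_d/√(1−ζ²) = 3.37 rad/s.

ω_n ≈ 3.37 rad/s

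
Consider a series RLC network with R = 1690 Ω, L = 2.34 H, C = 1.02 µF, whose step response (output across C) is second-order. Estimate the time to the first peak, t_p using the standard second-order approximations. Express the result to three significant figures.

t_p ≈ 0.00585 s

For a series RLC circuit (capacitor voltage as output), ω_n = 1/√(LC) = 1/√(2.34 H · 1.02 µF) = 647 rad/s.
ζ = (R/2)·√(C/L) = (1690/2)·√(1.02 µF/2.34 H) = 0.558.
The damped frequency ω_d = ω_n√(1−ζ²) = 537 rad/s. t_p = π/ω_d = 0.00585 s.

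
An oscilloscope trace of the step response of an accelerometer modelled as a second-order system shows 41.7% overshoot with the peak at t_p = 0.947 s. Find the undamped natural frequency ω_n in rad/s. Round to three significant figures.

ω_n ≈ 3.44 rad/s

ζ from %OS: ζ = |ln 0.417|/√(π²+ln²0.417) = 0.268.
t_p = π/ω_d ⇒ ω_d = 3.32 rad/s; then ω_n = ω_d/√(1−ζ²) = 3.44 rad/s.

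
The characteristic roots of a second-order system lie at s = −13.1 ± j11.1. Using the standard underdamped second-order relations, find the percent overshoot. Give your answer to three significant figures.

%OS ≈ 2.45%

The poles are at −σ ± jω_d with σ = 13.1 and ω_d = 11.1, so ω_n = √(σ²+ω_d²) = 17.2 rad/s and ζ = σ/ω_n = 0.763.
%OS = 100 e^{−πζ/√(1−ζ²)} with ζ = 0.763 gives 2.45%.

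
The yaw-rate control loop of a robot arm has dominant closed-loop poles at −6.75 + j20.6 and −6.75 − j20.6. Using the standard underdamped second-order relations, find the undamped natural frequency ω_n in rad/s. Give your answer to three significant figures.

With σ = 6.75, ω_d = 20.6: ω_n = √(σ²+ω_d²) = 21.7 rad/s, ζ = σ/ω_n = 0.311.

ω_n ≈ 21.7 rad/s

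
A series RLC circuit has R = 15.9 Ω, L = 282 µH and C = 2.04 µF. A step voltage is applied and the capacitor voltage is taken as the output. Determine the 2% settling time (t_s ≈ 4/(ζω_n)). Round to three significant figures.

t_s ≈ 0.000142 s

For a series RLC circuit (capacitor voltage as output), ω_n = 1/√(LC) = 1/√(282 µH · 2.04 µF) = 41700 rad/s.
ζ = (R/2)·√(C/L) = (15.9/2)·√(2.04 µF/282 µH) = 0.676.
t_s ≈ 4/(ζω_n) = 0.000142 s.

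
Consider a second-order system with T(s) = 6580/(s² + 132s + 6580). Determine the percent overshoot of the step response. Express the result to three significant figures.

%OS ≈ 1.23%

Matching coefficients with s² + 2ζω_n s + ω_n² gives ω_n² = 6580 ⇒ ω_n = 81.1 rad/s, and ζ = 132/(2ω_n) = 0.814.
Overshoot: exp(−π·0.814/√(1−0.814²)) = 0.0123, i.e. 1.23%.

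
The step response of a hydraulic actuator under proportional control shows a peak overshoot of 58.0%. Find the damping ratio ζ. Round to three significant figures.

ζ ≈ 0.171

ζ = −ln(OS)/√(π² + (ln OS)²). With OS = 0.580, ln OS = −0.5447 and ζ = 0.5447/3.188 = 0.171.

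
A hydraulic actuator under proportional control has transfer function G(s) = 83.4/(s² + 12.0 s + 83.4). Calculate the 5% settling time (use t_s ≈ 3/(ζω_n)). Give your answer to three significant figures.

t_s ≈ 0.500 s

Comparing the denominator to s² + 2ζω_n s + ω_n²: ω_n = √83.4 = 9.13 rad/s, and 2ζω_n = 12.0 so ζ = 12.0/(2·9.13) = 0.657.
t_s ≈ 3/(ζω_n) = 3/(0.657·9.13) = 0.500 s.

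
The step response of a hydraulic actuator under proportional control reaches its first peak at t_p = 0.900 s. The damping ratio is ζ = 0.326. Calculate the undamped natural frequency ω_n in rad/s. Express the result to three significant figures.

Peak time t_p = π/ω_d, so ω_d = π/t_p = π/0.900 = 3.49 rad/s.
ω_n = ω_d/√(1−ζ²) = 3.49/√0.894 = 3.69 rad/s.

ω_n ≈ 3.69 rad/s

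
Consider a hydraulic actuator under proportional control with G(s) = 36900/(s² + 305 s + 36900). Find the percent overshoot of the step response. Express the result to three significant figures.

ω_n = √36900 = 192 rad/s; ζ = 305/(2·192) = 0.794.
Overshoot: exp(−π·0.794/√(1−0.794²)) = 0.0165, i.e. 1.65%.

%OS ≈ 1.65%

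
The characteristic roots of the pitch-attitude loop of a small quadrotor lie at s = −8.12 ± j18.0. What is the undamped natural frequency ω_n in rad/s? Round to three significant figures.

ω_n ≈ 19.7 rad/s

|pole| = ω_n = √(8.12² + 18.0²) = 19.7 rad/s; ζ = cos θ = σ/ω_n = 0.411.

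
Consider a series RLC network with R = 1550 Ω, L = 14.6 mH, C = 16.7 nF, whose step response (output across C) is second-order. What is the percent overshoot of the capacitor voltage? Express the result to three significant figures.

%OS ≈ 0.952%

For a series RLC circuit (capacitor voltage as output), ω_n = 1/√(LC) = 1/√(14.6 mH · 16.7 nF) = 64000 rad/s.
ζ = (R/2)·√(C/L) = (1550/2)·√(16.7 nF/14.6 mH) = 0.829.
Overshoot: exp(−π·0.829/√(1−0.829²)) = 0.00952, i.e. 0.952%.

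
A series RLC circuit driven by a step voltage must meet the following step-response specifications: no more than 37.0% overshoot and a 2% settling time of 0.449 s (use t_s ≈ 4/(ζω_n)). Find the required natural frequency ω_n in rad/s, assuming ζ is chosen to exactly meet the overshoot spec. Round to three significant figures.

Inverting the overshoot relation: ζ = |ln 0.370|/√(π² + ln²0.370) = 0.302.
From t_s ≈ 4/(ζω_n): ω_n = 4/(ζ·t_s) = 4/(0.302·0.449) = 29.5 rad/s.

ω_n ≈ 29.5 rad/s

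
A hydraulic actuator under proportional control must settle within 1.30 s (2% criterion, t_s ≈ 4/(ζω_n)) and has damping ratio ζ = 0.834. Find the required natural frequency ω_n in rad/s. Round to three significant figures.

Rearranging t_s ≈ 4/(ζω_n) gives ω_n = 4/(ζ·t_s) = 4/(0.834 × 1.30) = 3.69 rad/s.

ω_n ≈ 3.69 rad/s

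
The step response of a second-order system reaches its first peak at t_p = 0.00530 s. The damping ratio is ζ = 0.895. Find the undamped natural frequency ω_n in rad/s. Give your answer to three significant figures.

Peak time t_p = π/ω_d, so ω_d = π/t_p = π/0.00530 = 593 rad/s.
ω_n = ω_d/√(1−ζ²) = 593/√0.199 = 1330 rad/s.

ω_n ≈ 1330 rad/s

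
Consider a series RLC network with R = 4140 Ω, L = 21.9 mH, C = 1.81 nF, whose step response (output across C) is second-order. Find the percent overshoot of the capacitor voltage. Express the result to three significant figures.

%OS ≈ 9.77%

For a series RLC circuit (capacitor voltage as output), ω_n = 1/√(LC) = 1/√(21.9 mH · 1.81 nF) = 159000 rad/s.
ζ = (R/2)·√(C/L) = (4140/2)·√(1.81 nF/21.9 mH) = 0.595.
%OS = 100·exp(−πζ/√(1−ζ²)) = 9.77%.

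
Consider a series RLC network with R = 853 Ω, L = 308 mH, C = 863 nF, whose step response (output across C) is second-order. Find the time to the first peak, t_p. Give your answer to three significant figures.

For a series RLC circuit (capacitor voltage as output), ω_n = 1/√(LC) = 1/√(308 mH · 863 nF) = 1940 rad/s.
ζ = (R/2)·√(C/L) = (853/2)·√(863 nF/308 mH) = 0.714.
The damped frequency ω_d = ω_n√(1−ζ²) = 1360 rad/s. t_p = π/ω_d = 0.00231 s.

t_p ≈ 0.00231 s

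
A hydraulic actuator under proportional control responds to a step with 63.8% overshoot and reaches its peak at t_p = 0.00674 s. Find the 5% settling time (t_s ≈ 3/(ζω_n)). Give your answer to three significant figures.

t_s ≈ 0.0450 s

The overshoot fixes ζ = −ln(OS)/√(π²+ln²(OS)) = 0.142.
From t_p = π/ω_d, ω_d = π/0.00674 = 466 rad/s, so ω_n = ω_d/√(1−ζ²) = 471 rad/s.
t_s ≈ 3/(ζω_n) = 3/(0.142·471) = 0.0450 s.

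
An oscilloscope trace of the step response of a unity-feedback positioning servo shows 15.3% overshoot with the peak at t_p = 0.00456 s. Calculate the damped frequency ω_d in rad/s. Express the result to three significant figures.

ω_d ≈ 689 rad/s

t_p = π/ω_d, so ω_d = π/0.00456 = 689 rad/s.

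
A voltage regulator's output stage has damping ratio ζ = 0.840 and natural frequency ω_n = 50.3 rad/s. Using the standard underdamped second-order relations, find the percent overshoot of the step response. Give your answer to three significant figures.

For an underdamped second-order system, %OS = 100·exp(−πζ/√(1−ζ²)).
πζ/√(1−ζ²) = π·0.840/√(1−0.706) = 4.864, so %OS = 100·e^(−4.864) = 0.772%.

%OS ≈ 0.772%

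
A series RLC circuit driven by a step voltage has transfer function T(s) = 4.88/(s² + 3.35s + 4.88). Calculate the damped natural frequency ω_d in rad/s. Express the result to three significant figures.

ω_d ≈ 1.44 rad/s

ω_n = √4.88 = 2.21 rad/s; ζ = 3.35/(2·2.21) = 0.758.
ω_d = ω_n√(1−ζ²) = 1.44 rad/s.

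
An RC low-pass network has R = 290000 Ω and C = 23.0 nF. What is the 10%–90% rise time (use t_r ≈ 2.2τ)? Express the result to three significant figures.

τ = RC = 290000 × 23.0 nF = 0.00667 s.
t_r ≈ 2.2τ = 0.0147 s.

t_r ≈ 0.0147 s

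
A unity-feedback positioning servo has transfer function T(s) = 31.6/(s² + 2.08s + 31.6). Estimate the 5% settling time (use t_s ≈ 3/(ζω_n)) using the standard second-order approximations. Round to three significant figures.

t_s ≈ 2.88 s

Comparing the denominator to s² + 2ζω_n s + ω_n²: ω_n = √31.6 = 5.62 rad/s, and 2ζω_n = 2.08 so ζ = 2.08/(2·5.62) = 0.185.
t_s ≈ 3/(ζω_n) = 3/(0.185·5.62) = 2.88 s.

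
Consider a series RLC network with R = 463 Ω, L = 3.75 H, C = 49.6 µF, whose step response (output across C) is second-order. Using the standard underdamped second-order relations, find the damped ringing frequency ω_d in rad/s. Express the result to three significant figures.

For a series RLC circuit (capacitor voltage as output), ω_n = 1/√(LC) = 1/√(3.75 H · 49.6 µF) = 73.3 rad/s.
ζ = (R/2)·√(C/L) = (463/2)·√(49.6 µF/3.75 H) = 0.842.
ω_d = ω_n√(1−ζ²) = 39.6 rad/s.

ω_d ≈ 39.6 rad/s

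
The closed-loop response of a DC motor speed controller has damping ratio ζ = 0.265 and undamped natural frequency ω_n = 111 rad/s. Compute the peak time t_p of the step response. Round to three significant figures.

t_p ≈ 0.0294 s

The damped frequency is ω_d = ω_n√(1−ζ²) = 111·√(1−0.0702) = 107 rad/s.
Peak time t_p = π/ω_d = π/107 = 0.0294 s.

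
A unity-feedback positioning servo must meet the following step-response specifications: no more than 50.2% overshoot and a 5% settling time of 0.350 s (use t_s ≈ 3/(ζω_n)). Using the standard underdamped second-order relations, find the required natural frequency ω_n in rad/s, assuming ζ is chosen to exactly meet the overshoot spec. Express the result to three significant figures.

ω_n ≈ 40.0 rad/s

Inverting the overshoot relation: ζ = |ln 0.502|/√(π² + ln²0.502) = 0.214.
Then ω_n = 3/(ζ t_s) = 3/(0.214 × 0.350) = 40.0 rad/s.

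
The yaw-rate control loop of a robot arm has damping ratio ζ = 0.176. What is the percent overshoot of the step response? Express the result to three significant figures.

%OS ≈ 57.0%

For an underdamped second-order system, %OS = 100·exp(−πζ/√(1−ζ²)).
πζ/√(1−ζ²) = π·0.176/√(1−0.0310) = 0.5617, so %OS = 100·e^(−0.5617) = 57.0%.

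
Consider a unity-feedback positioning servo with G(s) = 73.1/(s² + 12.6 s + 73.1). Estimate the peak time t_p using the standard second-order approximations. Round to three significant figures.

t_p ≈ 0.544 s

Matching coefficients with s² + 2ζω_n s + ω_n² gives ω_n² = 73.1 ⇒ ω_n = 8.55 rad/s, and ζ = 12.6/(2ω_n) = 0.737.
ω_d = ω_n√(1−ζ²) = 5.78 rad/s. Then t_p = π/ω_d = 0.544 s.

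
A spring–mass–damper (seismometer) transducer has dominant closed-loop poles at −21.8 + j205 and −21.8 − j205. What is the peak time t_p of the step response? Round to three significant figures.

t_p ≈ 0.0153 s

t_p = π/ω_d with ω_d = 205 (the imaginary part), so t_p = 0.0153 s.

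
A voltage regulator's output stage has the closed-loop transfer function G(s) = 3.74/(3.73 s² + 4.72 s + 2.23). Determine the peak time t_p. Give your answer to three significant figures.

t_p ≈ 7.07 s

Dividing through by 3.73: denominator becomes s² + 1.265 s + 0.5979.
So ω_n = √0.5979 = 0.773 rad/s and ζ = 1.265/(2·0.773) = 0.818.
ω_d = 0.773·√(1 − 0.818²) = 0.444 rad/s. t_p = π/ω_d = 7.07 s.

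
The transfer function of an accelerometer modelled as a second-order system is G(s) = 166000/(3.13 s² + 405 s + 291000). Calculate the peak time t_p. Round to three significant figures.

Dividing through by 3.13: denominator becomes s² + 129.4 s + 92970.
So ω_n = √92970 = 305 rad/s and ζ = 129.4/(2·305) = 0.212.
ω_d = 305·√(1 − 0.212²) = 298 rad/s. t_p = π/ω_d = 0.0105 s.

t_p ≈ 0.0105 s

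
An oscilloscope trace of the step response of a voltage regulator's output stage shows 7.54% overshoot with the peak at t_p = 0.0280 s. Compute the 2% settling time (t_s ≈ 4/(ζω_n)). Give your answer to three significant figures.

t_s ≈ 0.0433 s

The overshoot fixes ζ = −ln(OS)/√(π²+ln²(OS)) = 0.635.
t_p = π/ω_d ⇒ ω_d = 112 rad/s; then ω_n = ω_d/√(1−ζ²) = 145 rad/s.
t_s ≈ 4/(ζω_n) = 4/(0.635·145) = 0.0433 s.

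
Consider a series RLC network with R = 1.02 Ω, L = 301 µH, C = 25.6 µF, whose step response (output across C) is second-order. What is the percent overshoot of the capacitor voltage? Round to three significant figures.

%OS ≈ 62.3%

For a series RLC circuit (capacitor voltage as output), ω_n = 1/√(LC) = 1/√(301 µH · 25.6 µF) = 11400 rad/s.
ζ = (R/2)·√(C/L) = (1.02/2)·√(25.6 µF/301 µH) = 0.149.
%OS = 100 e^{−πζ/√(1−ζ²)} with ζ = 0.149 gives 62.3%.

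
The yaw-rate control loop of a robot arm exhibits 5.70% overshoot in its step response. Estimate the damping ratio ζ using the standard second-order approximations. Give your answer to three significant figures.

ζ ≈ 0.674

ζ = −ln(OS)/√(π² + (ln OS)²). With OS = 0.0570, ln OS = −2.865 and ζ = 2.865/4.252 = 0.674.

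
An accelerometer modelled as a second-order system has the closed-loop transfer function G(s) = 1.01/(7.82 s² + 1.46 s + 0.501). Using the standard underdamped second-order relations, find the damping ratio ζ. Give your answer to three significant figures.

ζ ≈ 0.369

Dividing through by 7.82: denominator becomes s² + 0.1867 s + 0.06407.
So ω_n = √0.06407 = 0.253 rad/s and ζ = 0.1867/(2·0.253) = 0.369.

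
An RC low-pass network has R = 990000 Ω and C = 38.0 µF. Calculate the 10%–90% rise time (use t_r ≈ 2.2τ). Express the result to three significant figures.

τ = RC = 990000 × 38.0 µF = 37.6 s.
t_r ≈ 2.2τ = 82.8 s.

t_r ≈ 82.8 s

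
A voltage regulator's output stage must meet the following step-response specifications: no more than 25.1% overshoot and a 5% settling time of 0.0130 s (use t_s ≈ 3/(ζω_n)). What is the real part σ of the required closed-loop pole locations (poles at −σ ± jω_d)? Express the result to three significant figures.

σ ≈ 231

The settling-time spec alone fixes σ = ζω_n = 3/t_s = 3/0.0130 = 231.
(Overshoot then fixes ζ = 0.403 and hence ω_d = σ·√(1−ζ²)/ζ = 524 rad/s.)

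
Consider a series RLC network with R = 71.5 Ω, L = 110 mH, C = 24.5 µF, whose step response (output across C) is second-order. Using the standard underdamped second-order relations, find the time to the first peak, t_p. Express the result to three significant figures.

t_p ≈ 0.00610 s

For a series RLC circuit (capacitor voltage as output), ω_n = 1/√(LC) = 1/√(110 mH · 24.5 µF) = 609 rad/s.
ζ = (R/2)·√(C/L) = (71.5/2)·√(24.5 µF/110 mH) = 0.534.
ω_d = ω_n√(1−ζ²) = 515 rad/s. t_p = π/ω_d = 0.00610 s.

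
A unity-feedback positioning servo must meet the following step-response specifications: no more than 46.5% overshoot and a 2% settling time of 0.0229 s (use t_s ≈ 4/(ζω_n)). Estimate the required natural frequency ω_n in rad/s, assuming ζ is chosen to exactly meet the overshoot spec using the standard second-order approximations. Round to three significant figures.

ω_n ≈ 738 rad/s

From %OS = 100·exp(−πζ/√(1−ζ²)), invert to get ζ = −ln(OS)/√(π² + ln²(OS)) with OS = 0.465.
−ln 0.465 = 0.7657, so ζ = 0.7657/√(π² + 0.5863) = 0.237.
Then ω_n = 4/(ζ t_s) = 4/(0.237 × 0.0229) = 738 rad/s.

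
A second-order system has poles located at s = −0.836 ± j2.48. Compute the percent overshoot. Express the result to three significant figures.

The poles are at −σ ± jω_d with σ = 0.836 and ω_d = 2.48, so ω_n = √(σ²+ω_d²) = 2.62 rad/s and ζ = σ/ω_n = 0.319.
Overshoot: exp(−π·0.319/√(1−0.319²)) = 0.347, i.e. 34.7%.

%OS ≈ 34.7%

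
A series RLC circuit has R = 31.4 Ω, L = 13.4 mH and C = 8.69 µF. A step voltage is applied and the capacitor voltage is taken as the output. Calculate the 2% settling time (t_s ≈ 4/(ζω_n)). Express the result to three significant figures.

t_s ≈ 0.00341 s

For a series RLC circuit (capacitor voltage as output), ω_n = 1/√(LC) = 1/√(13.4 mH · 8.69 µF) = 2930 rad/s.
ζ = (R/2)·√(C/L) = (31.4/2)·√(8.69 µF/13.4 mH) = 0.400.
t_s ≈ 4/(ζω_n) = 0.00341 s.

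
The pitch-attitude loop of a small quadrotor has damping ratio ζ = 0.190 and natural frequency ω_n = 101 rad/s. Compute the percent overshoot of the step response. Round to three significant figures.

%OS ≈ 54.4%

For an underdamped second-order system, %OS = 100·exp(−πζ/√(1−ζ²)).
πζ/√(1−ζ²) = π·0.190/√(1−0.0361) = 0.6080, so %OS = 100·e^(−0.6080) = 54.4%.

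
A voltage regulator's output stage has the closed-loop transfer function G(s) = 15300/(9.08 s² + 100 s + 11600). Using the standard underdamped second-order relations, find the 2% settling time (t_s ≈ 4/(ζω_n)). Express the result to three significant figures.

Dividing through by 9.08: denominator becomes s² + 11.01 s + 1278.
So ω_n = √1278 = 35.7 rad/s and ζ = 11.01/(2·35.7) = 0.154.
t_s ≈ 4/(ζω_n) = 0.726 s.

t_s ≈ 0.726 s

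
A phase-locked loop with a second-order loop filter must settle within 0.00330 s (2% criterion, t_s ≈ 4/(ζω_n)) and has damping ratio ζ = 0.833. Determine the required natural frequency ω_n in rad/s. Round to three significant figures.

Rearranging t_s ≈ 4/(ζω_n) gives ω_n = 4/(ζ·t_s) = 4/(0.833 × 0.00330) = 1460 rad/s.

ω_n ≈ 1460 rad/s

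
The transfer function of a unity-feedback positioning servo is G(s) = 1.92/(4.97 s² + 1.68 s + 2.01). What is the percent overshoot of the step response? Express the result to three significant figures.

Dividing through by 4.97: denominator becomes s² + 0.3380 s + 0.4044.
So ω_n = √0.4044 = 0.636 rad/s and ζ = 0.3380/(2·0.636) = 0.266.
Overshoot: exp(−π·0.266/√(1−0.266²)) = 0.421, i.e. 42.1%.

%OS ≈ 42.1%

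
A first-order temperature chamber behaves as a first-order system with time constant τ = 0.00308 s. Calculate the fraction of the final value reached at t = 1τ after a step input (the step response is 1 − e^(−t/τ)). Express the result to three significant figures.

y/y_∞ ≈ 0.632

y(t)/y_∞ = 1 − e^(−t/τ) = 1 − e^(−1) = 1 − e^(−1.00) = 0.632.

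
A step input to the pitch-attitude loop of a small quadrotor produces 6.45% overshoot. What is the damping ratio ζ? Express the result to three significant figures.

ζ = −ln(OS)/√(π² + (ln OS)²). With OS = 0.0645, ln OS = −2.741 and ζ = 2.741/4.169 = 0.657.

ζ ≈ 0.657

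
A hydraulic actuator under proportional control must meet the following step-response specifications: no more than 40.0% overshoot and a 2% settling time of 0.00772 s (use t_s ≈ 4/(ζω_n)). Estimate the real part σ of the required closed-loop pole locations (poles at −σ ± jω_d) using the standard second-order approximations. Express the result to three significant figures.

σ ≈ 518

The settling-time spec alone fixes σ = ζω_n = 4/t_s = 4/0.00772 = 518.
(Overshoot then fixes ζ = 0.280 and hence ω_d = σ·√(1−ζ²)/ζ = 1780 rad/s.)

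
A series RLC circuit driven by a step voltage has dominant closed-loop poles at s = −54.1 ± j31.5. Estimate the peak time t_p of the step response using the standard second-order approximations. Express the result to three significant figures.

t_p ≈ 0.0997 s

t_p = π/ω_d with ω_d = 31.5 (the imaginary part), so t_p = 0.0997 s.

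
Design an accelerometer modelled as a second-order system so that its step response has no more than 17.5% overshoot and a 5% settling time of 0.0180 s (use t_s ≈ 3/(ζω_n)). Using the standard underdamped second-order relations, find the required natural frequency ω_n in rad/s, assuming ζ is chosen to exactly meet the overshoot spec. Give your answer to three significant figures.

Inverting the overshoot relation: ζ = |ln 0.175|/√(π² + ln²0.175) = 0.485.
From t_s ≈ 3/(ζω_n): ω_n = 3/(ζ·t_s) = 3/(0.485·0.0180) = 344 rad/s.

ω_n ≈ 344 rad/s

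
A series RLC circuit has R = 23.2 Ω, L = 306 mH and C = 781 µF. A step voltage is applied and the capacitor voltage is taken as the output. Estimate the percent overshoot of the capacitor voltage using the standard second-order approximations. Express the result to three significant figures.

For a series RLC circuit (capacitor voltage as output), ω_n = 1/√(LC) = 1/√(306 mH · 781 µF) = 64.7 rad/s.
ζ = (R/2)·√(C/L) = (23.2/2)·√(781 µF/306 mH) = 0.586.
%OS = 100 e^{−πζ/√(1−ζ²)} with ζ = 0.586 gives 10.3%.

%OS ≈ 10.3%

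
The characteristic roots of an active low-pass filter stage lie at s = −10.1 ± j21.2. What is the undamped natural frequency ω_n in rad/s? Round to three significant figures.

The poles are at −σ ± jω_d with σ = 10.1 and ω_d = 21.2, so ω_n = √(σ²+ω_d²) = 23.5 rad/s and ζ = σ/ω_n = 0.430.

ω_n ≈ 23.5 rad/s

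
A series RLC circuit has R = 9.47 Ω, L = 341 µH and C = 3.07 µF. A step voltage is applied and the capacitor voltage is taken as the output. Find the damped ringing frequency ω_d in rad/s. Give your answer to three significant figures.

ω_d ≈ 27600 rad/s

For a series RLC circuit (capacitor voltage as output), ω_n = 1/√(LC) = 1/√(341 µH · 3.07 µF) = 30900 rad/s.
ζ = (R/2)·√(C/L) = (9.47/2)·√(3.07 µF/341 µH) = 0.449.
The damped frequency ω_d = ω_n√(1−ζ²) = 27600 rad/s.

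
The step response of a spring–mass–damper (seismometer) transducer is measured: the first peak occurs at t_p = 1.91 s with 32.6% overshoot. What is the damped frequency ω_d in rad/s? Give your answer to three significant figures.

t_p = π/ω_d, so ω_d = π/1.91 = 1.64 rad/s.

ω_d ≈ 1.64 rad/s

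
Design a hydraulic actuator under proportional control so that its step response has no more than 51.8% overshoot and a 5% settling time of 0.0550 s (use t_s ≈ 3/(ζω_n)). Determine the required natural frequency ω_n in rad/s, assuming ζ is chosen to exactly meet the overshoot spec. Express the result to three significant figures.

Inverting the overshoot relation: ζ = |ln 0.518|/√(π² + ln²0.518) = 0.205.
Then ω_n = 3/(ζ t_s) = 3/(0.205 × 0.0550) = 266 rad/s.

ω_n ≈ 266 rad/s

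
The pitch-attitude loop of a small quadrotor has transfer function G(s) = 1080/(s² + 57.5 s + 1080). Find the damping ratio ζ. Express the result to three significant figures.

ω_n = √1080 = 32.9 rad/s; ζ = 57.5/(2·32.9) = 0.875.

ζ ≈ 0.875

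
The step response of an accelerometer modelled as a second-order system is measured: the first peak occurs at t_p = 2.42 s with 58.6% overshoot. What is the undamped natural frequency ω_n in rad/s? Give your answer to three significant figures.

ω_n ≈ 1.32 rad/s

From the overshoot, ζ = −ln(OS)/√(π²+ln²(OS)) = 0.168.
t_p = π/ω_d ⇒ ω_d = 1.30 rad/s; then ω_n = ω_d/√(1−ζ²) = 1.32 rad/s.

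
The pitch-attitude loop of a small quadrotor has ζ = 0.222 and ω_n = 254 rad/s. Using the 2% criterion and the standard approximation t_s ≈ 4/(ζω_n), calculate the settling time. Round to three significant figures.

t_s ≈ 0.0709 s

t_s ≈ 4/(ζω_n) = 4/(0.222 × 254) = 0.0709 s.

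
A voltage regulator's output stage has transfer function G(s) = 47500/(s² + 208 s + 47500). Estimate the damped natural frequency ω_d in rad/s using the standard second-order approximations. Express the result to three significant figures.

Matching coefficients with s² + 2ζω_n s + ω_n² gives ω_n² = 47500 ⇒ ω_n = 218 rad/s, and ζ = 208/(2ω_n) = 0.477.
The damped frequency ω_d = ω_n√(1−ζ²) = 192 rad/s.

ω_d ≈ 192 rad/s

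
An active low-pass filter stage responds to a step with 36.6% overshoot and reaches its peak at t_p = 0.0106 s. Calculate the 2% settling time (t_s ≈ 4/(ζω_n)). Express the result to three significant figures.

From the overshoot, ζ = −ln(OS)/√(π²+ln²(OS)) = 0.305.
From t_p = π/ω_d, ω_d = π/0.0106 = 296 rad/s, so ω_n = ω_d/√(1−ζ²) = 311 rad/s.
t_s ≈ 4/(ζω_n) = 4/(0.305·311) = 0.0422 s.

t_s ≈ 0.0422 s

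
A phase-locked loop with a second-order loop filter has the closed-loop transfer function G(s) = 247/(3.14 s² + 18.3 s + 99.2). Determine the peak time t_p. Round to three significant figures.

Dividing through by 3.14: denominator becomes s² + 5.828 s + 31.59.
So ω_n = √31.59 = 5.62 rad/s and ζ = 5.828/(2·5.62) = 0.518.
ω_d = 5.62·√(1 − 0.518²) = 4.81 rad/s. t_p = π/ω_d = 0.654 s.

t_p ≈ 0.654 s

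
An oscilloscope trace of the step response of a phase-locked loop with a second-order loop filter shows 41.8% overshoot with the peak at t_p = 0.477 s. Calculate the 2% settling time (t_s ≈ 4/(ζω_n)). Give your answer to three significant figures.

The overshoot fixes ζ = −ln(OS)/√(π²+ln²(OS)) = 0.268.
t_p = π/ω_d ⇒ ω_d = 6.59 rad/s; then ω_n = ω_d/√(1−ζ²) = 6.84 rad/s.
t_s ≈ 4/(ζω_n) = 4/(0.268·6.84) = 2.19 s.

t_s ≈ 2.19 s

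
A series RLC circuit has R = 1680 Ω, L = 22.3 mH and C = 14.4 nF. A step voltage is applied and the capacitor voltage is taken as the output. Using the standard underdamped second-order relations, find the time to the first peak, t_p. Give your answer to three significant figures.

t_p ≈ 0.0000763 s

For a series RLC circuit (capacitor voltage as output), ω_n = 1/√(LC) = 1/√(22.3 mH · 14.4 nF) = 55800 rad/s.
ζ = (R/2)·√(C/L) = (1680/2)·√(14.4 nF/22.3 mH) = 0.675.
ω_d = 55800·√(1 − 0.675²) = 41200 rad/s. t_p = π/ω_d = 0.0000763 s.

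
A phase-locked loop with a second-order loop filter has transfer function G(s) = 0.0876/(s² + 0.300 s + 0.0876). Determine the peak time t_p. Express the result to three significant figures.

t_p ≈ 12.3 s

ω_n = √0.0876 = 0.296 rad/s; ζ = 0.300/(2·0.296) = 0.507.
The damped frequency ω_d = ω_n√(1−ζ²) = 0.255 rad/s. Then t_p = π/ω_d = 12.3 s.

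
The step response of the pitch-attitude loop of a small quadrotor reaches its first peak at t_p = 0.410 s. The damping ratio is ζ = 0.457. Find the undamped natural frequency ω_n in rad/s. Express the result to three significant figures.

Peak time t_p = π/ω_d, so ω_d = π/t_p = π/0.410 = 7.66 rad/s.
ω_n = ω_d/√(1−ζ²) = 7.66/√0.791 = 8.61 rad/s.

ω_n ≈ 8.61 rad/s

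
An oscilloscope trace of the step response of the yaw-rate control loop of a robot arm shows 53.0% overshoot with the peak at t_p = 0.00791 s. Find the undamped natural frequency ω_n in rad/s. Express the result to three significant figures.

The overshoot fixes ζ = −ln(OS)/√(π²+ln²(OS)) = 0.198.
From t_p = π/ω_d, ω_d = π/0.00791 = 397 rad/s, so ω_n = ω_d/√(1−ζ²) = 405 rad/s.

ω_n ≈ 405 rad/s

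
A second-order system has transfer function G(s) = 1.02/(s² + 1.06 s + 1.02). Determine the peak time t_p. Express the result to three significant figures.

t_p ≈ 3.65 s

Comparing the denominator to s² + 2ζω_n s + ω_n²: ω_n = √1.02 = 1.01 rad/s, and 2ζω_n = 1.06 so ζ = 1.06/(2·1.01) = 0.525.
ω_d = 1.01·√(1 − 0.525²) = 0.860 rad/s. Then t_p = π/ω_d = 3.65 s.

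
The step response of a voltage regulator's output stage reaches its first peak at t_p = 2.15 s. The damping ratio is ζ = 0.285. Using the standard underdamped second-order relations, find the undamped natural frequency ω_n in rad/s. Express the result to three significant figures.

ω_n ≈ 1.52 rad/s

Peak time t_p = π/ω_d, so ω_d = π/t_p = π/2.15 = 1.46 rad/s.
ω_n = ω_d/√(1−ζ²) = 1.46/√0.919 = 1.52 rad/s.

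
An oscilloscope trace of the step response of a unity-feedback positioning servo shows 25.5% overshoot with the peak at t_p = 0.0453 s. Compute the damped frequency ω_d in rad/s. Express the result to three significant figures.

t_p = π/ω_d, so ω_d = π/0.0453 = 69.4 rad/s.

ω_d ≈ 69.4 rad/s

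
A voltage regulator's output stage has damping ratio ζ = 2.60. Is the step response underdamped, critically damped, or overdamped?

overdamped

Since ζ = 2.60 > 1, the system is overdamped.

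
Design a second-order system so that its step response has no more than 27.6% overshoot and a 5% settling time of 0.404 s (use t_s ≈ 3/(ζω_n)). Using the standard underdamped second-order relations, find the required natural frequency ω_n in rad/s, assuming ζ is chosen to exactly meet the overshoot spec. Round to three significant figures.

ζ = −ln(OS)/√(π² + (ln OS)²). With OS = 0.276, ln OS = −1.287 and ζ = 1.287/3.395 = 0.379.
From t_s ≈ 3/(ζω_n): ω_n = 3/(ζ·t_s) = 3/(0.379·0.404) = 19.6 rad/s.

ω_n ≈ 19.6 rad/s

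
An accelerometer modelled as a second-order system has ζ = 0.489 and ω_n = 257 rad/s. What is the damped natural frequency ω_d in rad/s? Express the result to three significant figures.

ω_d ≈ 224 rad/s

ω_d = ω_n√(1−ζ²) = 257·√0.761 = 224 rad/s.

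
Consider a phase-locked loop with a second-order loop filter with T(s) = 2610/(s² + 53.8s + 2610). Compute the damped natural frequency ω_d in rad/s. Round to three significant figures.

ω_d ≈ 43.4 rad/s

Comparing the denominator to s² + 2ζω_n s + ω_n²: ω_n = √2610 = 51.1 rad/s, and 2ζω_n = 53.8 so ζ = 53.8/(2·51.1) = 0.527.
The damped frequency ω_d = ω_n√(1−ζ²) = 43.4 rad/s.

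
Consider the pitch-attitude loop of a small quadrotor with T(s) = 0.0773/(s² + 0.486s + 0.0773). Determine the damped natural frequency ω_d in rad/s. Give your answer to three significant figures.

ω_d ≈ 0.135 rad/s

Comparing the denominator to s² + 2ζω_n s + ω_n²: ω_n = √0.0773 = 0.278 rad/s, and 2ζω_n = 0.486 so ζ = 0.486/(2·0.278) = 0.874.
ω_d = 0.278·√(1 − 0.874²) = 0.135 rad/s.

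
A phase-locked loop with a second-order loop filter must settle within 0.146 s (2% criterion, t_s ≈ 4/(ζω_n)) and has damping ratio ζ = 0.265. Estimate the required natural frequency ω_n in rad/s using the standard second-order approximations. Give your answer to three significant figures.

Rearranging t_s ≈ 4/(ζω_n) gives ω_n = 4/(ζ·t_s) = 4/(0.265 × 0.146) = 103 rad/s.

ω_n ≈ 103 rad/s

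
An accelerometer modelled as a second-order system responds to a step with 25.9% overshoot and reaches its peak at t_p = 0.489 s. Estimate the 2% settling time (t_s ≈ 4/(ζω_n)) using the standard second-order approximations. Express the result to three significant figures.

ζ from %OS: ζ = |ln 0.259|/√(π²+ln²0.259) = 0.395.
t_p = π/ω_d ⇒ ω_d = 6.42 rad/s; then ω_n = ω_d/√(1−ζ²) = 6.99 rad/s.
t_s ≈ 4/(ζω_n) = 4/(0.395·6.99) = 1.45 s.

t_s ≈ 1.45 s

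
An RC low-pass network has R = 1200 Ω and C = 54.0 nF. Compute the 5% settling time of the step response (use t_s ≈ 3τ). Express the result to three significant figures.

τ = RC = 1200 × 54.0 nF = 0.0000648 s.
t_s ≈ 3τ = 0.000194 s.

t_s ≈ 0.000194 s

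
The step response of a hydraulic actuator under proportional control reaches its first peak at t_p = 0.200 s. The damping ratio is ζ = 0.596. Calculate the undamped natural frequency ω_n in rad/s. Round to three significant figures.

ω_n ≈ 19.6 rad/s

Peak time t_p = π/ω_d, so ω_d = π/t_p = π/0.200 = 15.7 rad/s.
ω_n = ω_d/√(1−ζ²) = 15.7/√0.645 = 19.6 rad/s.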